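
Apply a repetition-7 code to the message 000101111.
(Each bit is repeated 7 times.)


Each bit -> 7 copies

000000000000000000000111111100000001111111111111111111111111111


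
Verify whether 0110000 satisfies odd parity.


Number of 1s: 2

No, parity error (2 ones)


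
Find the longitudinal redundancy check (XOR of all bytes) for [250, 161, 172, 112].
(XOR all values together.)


XOR chain: 250 ^ 161 ^ 172 ^ 112 = 135

135


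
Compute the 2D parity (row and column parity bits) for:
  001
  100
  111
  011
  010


Row parities: 11101
Column parities: 011

Row P: 11101, Col P: 011, Corner: 0


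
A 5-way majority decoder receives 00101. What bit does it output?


Ones: 2 out of 5
Threshold: 3

0 (2/5 voted 1)


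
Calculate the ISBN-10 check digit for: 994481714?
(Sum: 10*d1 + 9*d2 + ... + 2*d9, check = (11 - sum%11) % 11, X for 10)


Weighted sum: 323
323 mod 11 = 4

Check digit: 7


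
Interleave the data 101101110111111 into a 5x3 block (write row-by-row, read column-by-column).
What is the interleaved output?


Matrix:
  101
  101
  110
  111
  111
Read columns: 111110011111011

111110011111011


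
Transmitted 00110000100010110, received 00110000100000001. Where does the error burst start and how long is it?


XOR: 00000000000010111

Burst at position 12, length 5


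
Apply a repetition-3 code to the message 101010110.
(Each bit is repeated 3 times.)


Each bit -> 3 copies

111000111000111000111111000


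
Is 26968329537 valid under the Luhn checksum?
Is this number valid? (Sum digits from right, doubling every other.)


Luhn sum = 60
60 mod 10 = 0

Valid (Luhn sum mod 10 = 0)


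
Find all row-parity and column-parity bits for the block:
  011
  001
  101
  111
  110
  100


Row parities: 010101
Column parities: 010

Row P: 010101, Col P: 010, Corner: 1


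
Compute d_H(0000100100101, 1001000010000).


XOR: 1001100110101
Count of 1s: 7

7


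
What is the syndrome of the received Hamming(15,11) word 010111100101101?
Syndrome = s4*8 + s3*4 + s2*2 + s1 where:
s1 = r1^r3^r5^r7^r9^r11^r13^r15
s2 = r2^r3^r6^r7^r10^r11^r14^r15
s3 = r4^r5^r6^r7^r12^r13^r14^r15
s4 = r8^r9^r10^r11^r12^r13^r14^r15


s1=0, s2=1, s3=1, s4=0

Syndrome = 6 (error at position 6)


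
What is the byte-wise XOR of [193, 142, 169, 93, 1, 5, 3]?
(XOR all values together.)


XOR chain: 193 ^ 142 ^ 169 ^ 93 ^ 1 ^ 5 ^ 3 = 188

188


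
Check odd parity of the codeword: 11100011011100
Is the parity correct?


Number of 1s: 8

No, parity error (8 ones)


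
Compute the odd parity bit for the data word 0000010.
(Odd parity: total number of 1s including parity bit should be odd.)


Number of 1s in data: 1
Parity bit: 0

0


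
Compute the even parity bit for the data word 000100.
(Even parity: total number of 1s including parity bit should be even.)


Number of 1s in data: 1
Parity bit: 1

1


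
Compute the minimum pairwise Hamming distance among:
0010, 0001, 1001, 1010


Comparing all pairs, minimum distance: 1
Can detect 0 errors, correct 0 errors

1


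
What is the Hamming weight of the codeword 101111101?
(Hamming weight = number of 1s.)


Counting 1s in 101111101

7


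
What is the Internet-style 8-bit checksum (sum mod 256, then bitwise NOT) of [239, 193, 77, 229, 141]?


Sum = 879 mod 256 = 111
Complement = 144

144


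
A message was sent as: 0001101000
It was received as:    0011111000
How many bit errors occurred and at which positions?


XOR: 0010010000

2 error(s) at position(s): 2, 5


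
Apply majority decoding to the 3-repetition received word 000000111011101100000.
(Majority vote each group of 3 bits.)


Groups: 000, 000, 111, 011, 101, 100, 000
Majority votes: 0011100

0011100


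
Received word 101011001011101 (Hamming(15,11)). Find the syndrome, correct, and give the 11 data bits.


Syndrome = 13: error at position 13

Data: 11101011001 (corrected bit 13)


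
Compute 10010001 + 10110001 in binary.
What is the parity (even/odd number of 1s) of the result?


10010001 = 145
10110001 = 177
Sum = 322 = 101000010
1s count = 3

odd parity (3 ones in 101000010)


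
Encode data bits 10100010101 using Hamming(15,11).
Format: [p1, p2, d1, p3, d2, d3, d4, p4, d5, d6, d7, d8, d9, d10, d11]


Parity bits: p1=0, p2=0, p3=1, p4=1

001101010010101


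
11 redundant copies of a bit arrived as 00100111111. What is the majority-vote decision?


Ones: 7 out of 11
Threshold: 6

1 (7/11 voted 1)


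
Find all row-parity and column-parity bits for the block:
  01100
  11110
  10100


Row parities: 000
Column parities: 00110

Row P: 000, Col P: 00110, Corner: 0


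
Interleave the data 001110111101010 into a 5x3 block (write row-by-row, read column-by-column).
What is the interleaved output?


Matrix:
  001
  110
  111
  101
  010
Read columns: 011100110110110

011100110110110


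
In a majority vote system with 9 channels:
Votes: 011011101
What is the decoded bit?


Ones: 6 out of 9
Threshold: 5

1 (6/9 voted 1)


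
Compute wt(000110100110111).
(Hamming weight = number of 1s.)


Counting 1s in 000110100110111

8


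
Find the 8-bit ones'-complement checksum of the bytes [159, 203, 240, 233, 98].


Sum = 933 mod 256 = 165
Complement = 90

90


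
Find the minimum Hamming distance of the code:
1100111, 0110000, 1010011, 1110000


Comparing all pairs, minimum distance: 1
Can detect 0 errors, correct 0 errors

1


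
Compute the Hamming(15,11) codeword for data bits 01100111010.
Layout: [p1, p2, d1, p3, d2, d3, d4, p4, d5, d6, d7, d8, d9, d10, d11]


Parity bits: p1=0, p2=0, p3=0, p4=0

000011000111010


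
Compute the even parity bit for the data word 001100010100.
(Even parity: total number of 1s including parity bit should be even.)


Number of 1s in data: 4
Parity bit: 0

0


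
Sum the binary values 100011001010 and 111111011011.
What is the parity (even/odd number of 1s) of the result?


100011001010 = 2250
111111011011 = 4059
Sum = 6309 = 1100010100101
1s count = 6

even parity (6 ones in 1100010100101)


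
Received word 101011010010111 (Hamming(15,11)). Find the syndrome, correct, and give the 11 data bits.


Syndrome = 14: error at position 14

Data: 11100010101 (corrected bit 14)


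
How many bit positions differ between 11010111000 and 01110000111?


XOR: 10100111111
Count of 1s: 8

8


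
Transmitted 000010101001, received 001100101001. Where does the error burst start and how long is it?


XOR: 001110000000

Burst at position 2, length 3


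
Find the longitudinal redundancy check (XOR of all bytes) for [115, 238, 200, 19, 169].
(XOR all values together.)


XOR chain: 115 ^ 238 ^ 200 ^ 19 ^ 169 = 239

239


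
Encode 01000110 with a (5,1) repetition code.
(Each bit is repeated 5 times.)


Each bit -> 5 copies

0000011111000000000000000111111111100000


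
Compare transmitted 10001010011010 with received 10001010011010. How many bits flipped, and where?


XOR: 00000000000000

0 errors (received matches sent)


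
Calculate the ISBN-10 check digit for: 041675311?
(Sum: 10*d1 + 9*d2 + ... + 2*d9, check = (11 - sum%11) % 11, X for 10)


Weighted sum: 170
170 mod 11 = 5

Check digit: 6


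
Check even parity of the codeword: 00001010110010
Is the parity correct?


Number of 1s: 5

No, parity error (5 ones)


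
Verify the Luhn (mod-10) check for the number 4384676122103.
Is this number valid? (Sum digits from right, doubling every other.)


Luhn sum = 55
55 mod 10 = 5

Invalid (Luhn sum mod 10 = 5)


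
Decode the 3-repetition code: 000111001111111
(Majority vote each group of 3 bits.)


Groups: 000, 111, 001, 111, 111
Majority votes: 01011

01011


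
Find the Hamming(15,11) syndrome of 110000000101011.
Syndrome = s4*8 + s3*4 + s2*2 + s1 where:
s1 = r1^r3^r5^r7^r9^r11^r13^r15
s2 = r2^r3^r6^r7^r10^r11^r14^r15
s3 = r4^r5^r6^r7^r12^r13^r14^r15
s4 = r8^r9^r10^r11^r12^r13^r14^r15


s1=0, s2=0, s3=1, s4=0

Syndrome = 4 (error at position 4)


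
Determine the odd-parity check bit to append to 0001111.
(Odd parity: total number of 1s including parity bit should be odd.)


Number of 1s in data: 4
Parity bit: 1

1


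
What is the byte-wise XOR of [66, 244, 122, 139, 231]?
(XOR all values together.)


XOR chain: 66 ^ 244 ^ 122 ^ 139 ^ 231 = 160

160


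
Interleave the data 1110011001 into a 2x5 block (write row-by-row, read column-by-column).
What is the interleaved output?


Matrix:
  11100
  11001
Read columns: 1111100001

1111100001


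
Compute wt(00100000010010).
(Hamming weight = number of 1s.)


Counting 1s in 00100000010010

3


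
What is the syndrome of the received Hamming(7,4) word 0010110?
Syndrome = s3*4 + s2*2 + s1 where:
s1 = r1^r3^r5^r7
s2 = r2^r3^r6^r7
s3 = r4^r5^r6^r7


s1=0, s2=0, s3=0

Syndrome = 0 (no error)


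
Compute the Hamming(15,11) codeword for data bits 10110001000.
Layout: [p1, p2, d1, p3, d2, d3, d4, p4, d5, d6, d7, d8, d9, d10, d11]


Parity bits: p1=0, p2=1, p3=1, p4=1

011101110001000


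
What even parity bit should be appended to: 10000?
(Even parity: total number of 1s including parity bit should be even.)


Number of 1s in data: 1
Parity bit: 1

1


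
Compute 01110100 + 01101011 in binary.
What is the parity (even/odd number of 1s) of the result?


01110100 = 116
01101011 = 107
Sum = 223 = 11011111
1s count = 7

odd parity (7 ones in 11011111)


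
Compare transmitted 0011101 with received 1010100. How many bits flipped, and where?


XOR: 1001001

3 error(s) at position(s): 0, 3, 6


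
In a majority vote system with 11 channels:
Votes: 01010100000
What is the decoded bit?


Ones: 3 out of 11
Threshold: 6

0 (3/11 voted 1)


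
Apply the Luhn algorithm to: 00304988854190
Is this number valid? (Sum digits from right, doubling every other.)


Luhn sum = 68
68 mod 10 = 8

Invalid (Luhn sum mod 10 = 8)


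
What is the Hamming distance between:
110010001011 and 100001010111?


XOR: 010011011100
Count of 1s: 6

6


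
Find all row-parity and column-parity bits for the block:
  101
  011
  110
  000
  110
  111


Row parities: 000001
Column parities: 001

Row P: 000001, Col P: 001, Corner: 1


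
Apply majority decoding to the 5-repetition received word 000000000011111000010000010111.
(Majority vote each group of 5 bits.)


Groups: 00000, 00000, 11111, 00001, 00000, 10111
Majority votes: 001001

001001


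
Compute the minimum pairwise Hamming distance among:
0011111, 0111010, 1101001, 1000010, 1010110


Comparing all pairs, minimum distance: 2
Can detect 1 errors, correct 0 errors

2


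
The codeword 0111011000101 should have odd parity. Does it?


Number of 1s: 7

Yes, parity is correct (7 ones)


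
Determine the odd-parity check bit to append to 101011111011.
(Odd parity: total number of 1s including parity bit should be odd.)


Number of 1s in data: 9
Parity bit: 0

0


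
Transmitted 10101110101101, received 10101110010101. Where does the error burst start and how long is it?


XOR: 00000000111000

Burst at position 8, length 3


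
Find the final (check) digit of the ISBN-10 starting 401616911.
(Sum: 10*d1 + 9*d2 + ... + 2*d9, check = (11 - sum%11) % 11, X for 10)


Weighted sum: 167
167 mod 11 = 2

Check digit: 9


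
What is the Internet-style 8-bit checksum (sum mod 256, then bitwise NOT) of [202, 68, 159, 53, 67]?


Sum = 549 mod 256 = 37
Complement = 218

218


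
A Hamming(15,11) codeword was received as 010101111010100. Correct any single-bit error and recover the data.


Syndrome = 0: no error detected

Data: 00111010100 (no errors)


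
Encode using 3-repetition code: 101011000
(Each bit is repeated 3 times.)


Each bit -> 3 copies

111000111000111111000000000


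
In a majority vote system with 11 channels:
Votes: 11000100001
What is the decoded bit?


Ones: 4 out of 11
Threshold: 6

0 (4/11 voted 1)


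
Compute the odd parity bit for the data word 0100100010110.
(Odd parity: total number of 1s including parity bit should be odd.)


Number of 1s in data: 5
Parity bit: 0

0


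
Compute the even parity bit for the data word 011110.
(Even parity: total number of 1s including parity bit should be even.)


Number of 1s in data: 4
Parity bit: 0

0


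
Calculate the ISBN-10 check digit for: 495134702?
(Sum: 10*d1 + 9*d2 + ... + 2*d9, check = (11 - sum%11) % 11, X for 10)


Weighted sum: 238
238 mod 11 = 7

Check digit: 4


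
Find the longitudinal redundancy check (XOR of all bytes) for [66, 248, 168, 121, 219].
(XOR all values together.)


XOR chain: 66 ^ 248 ^ 168 ^ 121 ^ 219 = 176

176


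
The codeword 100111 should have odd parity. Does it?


Number of 1s: 4

No, parity error (4 ones)


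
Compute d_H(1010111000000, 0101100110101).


XOR: 1111011110101
Count of 1s: 10

10


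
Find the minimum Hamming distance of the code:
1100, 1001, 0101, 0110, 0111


Comparing all pairs, minimum distance: 1
Can detect 0 errors, correct 0 errors

1


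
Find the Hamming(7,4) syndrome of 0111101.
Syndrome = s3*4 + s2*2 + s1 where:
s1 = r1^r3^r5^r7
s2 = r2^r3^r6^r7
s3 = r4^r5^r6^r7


s1=1, s2=1, s3=1

Syndrome = 7 (error at position 7)


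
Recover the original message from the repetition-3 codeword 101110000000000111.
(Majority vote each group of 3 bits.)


Groups: 101, 110, 000, 000, 000, 111
Majority votes: 110001

110001


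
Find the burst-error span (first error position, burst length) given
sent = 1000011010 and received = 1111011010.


XOR: 0111000000

Burst at position 1, length 3


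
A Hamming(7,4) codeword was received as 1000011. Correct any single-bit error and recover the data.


Syndrome = 0: no error detected

Data: 0011 (no errors)


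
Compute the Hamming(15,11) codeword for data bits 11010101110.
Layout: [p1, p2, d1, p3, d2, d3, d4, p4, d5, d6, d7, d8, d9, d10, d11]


Parity bits: p1=0, p2=0, p3=1, p4=0

001110100101110


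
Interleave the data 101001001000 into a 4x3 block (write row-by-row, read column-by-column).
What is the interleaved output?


Matrix:
  101
  001
  001
  000
Read columns: 100000001110

100000001110


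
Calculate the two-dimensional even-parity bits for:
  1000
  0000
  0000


Row parities: 100
Column parities: 1000

Row P: 100, Col P: 1000, Corner: 1


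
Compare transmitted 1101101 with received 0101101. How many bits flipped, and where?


XOR: 1000000

1 error(s) at position(s): 0


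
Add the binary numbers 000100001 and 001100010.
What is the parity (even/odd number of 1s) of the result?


000100001 = 33
001100010 = 98
Sum = 131 = 10000011
1s count = 3

odd parity (3 ones in 10000011)


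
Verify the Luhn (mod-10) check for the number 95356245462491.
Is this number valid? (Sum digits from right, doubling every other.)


Luhn sum = 75
75 mod 10 = 5

Invalid (Luhn sum mod 10 = 5)


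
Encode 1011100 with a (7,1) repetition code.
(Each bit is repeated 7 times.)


Each bit -> 7 copies

1111111000000011111111111111111111100000000000000


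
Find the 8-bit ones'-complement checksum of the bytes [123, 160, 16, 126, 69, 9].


Sum = 503 mod 256 = 247
Complement = 8

8


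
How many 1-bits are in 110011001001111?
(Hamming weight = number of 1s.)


Counting 1s in 110011001001111

9


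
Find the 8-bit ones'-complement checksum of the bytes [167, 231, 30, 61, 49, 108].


Sum = 646 mod 256 = 134
Complement = 121

121


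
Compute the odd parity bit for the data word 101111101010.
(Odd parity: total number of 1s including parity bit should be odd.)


Number of 1s in data: 8
Parity bit: 1

1


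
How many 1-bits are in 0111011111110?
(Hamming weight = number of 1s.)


Counting 1s in 0111011111110

10


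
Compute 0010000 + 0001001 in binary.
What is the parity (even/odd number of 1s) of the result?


0010000 = 16
0001001 = 9
Sum = 25 = 11001
1s count = 3

odd parity (3 ones in 11001)


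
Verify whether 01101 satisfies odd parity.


Number of 1s: 3

Yes, parity is correct (3 ones)


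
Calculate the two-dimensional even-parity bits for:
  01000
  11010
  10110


Row parities: 111
Column parities: 00100

Row P: 111, Col P: 00100, Corner: 1


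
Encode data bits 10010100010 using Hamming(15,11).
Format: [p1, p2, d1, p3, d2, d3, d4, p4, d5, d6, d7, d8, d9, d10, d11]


Parity bits: p1=0, p2=0, p3=0, p4=0

001000100100010


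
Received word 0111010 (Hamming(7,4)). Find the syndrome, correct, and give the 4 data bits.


Syndrome = 3: error at position 3

Data: 0010 (corrected bit 3)


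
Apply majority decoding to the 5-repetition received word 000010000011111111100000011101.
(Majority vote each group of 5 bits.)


Groups: 00001, 00000, 11111, 11110, 00000, 11101
Majority votes: 001101

001101


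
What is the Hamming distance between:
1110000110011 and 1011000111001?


XOR: 0101000001010
Count of 1s: 4

4


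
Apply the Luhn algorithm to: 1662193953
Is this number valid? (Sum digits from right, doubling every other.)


Luhn sum = 43
43 mod 10 = 3

Invalid (Luhn sum mod 10 = 3)


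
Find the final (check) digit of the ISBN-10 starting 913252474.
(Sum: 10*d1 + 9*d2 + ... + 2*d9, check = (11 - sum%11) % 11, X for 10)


Weighted sum: 222
222 mod 11 = 2

Check digit: 9


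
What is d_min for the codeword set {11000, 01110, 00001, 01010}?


Comparing all pairs, minimum distance: 1
Can detect 0 errors, correct 0 errors

1


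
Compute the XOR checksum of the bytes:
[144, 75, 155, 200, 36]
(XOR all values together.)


XOR chain: 144 ^ 75 ^ 155 ^ 200 ^ 36 = 172

172


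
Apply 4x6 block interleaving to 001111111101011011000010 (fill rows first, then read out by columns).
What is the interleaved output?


Matrix:
  001111
  111101
  011011
  000010
Read columns: 010001101110110010111110

010001101110110010111110


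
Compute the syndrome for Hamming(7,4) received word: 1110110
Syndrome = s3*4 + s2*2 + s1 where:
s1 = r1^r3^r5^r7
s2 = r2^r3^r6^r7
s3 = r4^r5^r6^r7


s1=1, s2=1, s3=0

Syndrome = 3 (error at position 3)


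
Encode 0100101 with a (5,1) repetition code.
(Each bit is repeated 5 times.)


Each bit -> 5 copies

00000111110000000000111110000011111


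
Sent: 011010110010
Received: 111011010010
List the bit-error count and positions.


XOR: 100001100000

3 error(s) at position(s): 0, 5, 6


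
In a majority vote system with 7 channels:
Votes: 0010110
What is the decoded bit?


Ones: 3 out of 7
Threshold: 4

0 (3/7 voted 1)


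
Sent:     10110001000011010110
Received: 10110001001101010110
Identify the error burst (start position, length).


XOR: 00000000001110000000

Burst at position 10, length 3


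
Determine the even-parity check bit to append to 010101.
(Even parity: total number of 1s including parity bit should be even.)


Number of 1s in data: 3
Parity bit: 1

1


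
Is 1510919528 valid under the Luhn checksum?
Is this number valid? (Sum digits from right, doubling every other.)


Luhn sum = 45
45 mod 10 = 5

Invalid (Luhn sum mod 10 = 5)


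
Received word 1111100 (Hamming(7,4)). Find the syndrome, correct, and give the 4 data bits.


Syndrome = 1: error at position 1

Data: 1100 (corrected bit 1)


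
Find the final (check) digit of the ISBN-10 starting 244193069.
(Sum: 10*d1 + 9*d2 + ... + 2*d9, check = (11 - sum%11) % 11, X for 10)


Weighted sum: 200
200 mod 11 = 2

Check digit: 9


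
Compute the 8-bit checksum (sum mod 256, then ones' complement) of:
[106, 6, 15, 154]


Sum = 281 mod 256 = 25
Complement = 230

230


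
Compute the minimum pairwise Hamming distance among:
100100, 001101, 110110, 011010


Comparing all pairs, minimum distance: 2
Can detect 1 errors, correct 0 errors

2


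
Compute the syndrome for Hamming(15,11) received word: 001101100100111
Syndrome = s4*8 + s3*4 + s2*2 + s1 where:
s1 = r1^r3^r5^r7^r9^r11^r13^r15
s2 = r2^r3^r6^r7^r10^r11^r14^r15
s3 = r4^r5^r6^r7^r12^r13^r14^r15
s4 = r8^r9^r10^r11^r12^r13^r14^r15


s1=0, s2=0, s3=0, s4=0

Syndrome = 0 (no error)


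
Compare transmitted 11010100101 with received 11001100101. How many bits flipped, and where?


XOR: 00011000000

2 error(s) at position(s): 3, 4


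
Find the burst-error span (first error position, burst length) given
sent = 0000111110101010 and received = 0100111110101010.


XOR: 0100000000000000

Burst at position 1, length 1


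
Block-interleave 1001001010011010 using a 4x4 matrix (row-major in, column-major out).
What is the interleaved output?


Matrix:
  1001
  0010
  1001
  1010
Read columns: 1011000001011010

1011000001011010


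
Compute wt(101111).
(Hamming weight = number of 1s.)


Counting 1s in 101111

5


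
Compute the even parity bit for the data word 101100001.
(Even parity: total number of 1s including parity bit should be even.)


Number of 1s in data: 4
Parity bit: 0

0


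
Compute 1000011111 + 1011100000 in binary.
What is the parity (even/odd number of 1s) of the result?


1000011111 = 543
1011100000 = 736
Sum = 1279 = 10011111111
1s count = 9

odd parity (9 ones in 10011111111)


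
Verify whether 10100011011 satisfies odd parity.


Number of 1s: 6

No, parity error (6 ones)


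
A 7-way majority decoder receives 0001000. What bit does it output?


Ones: 1 out of 7
Threshold: 4

0 (1/7 voted 1)


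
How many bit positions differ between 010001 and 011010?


XOR: 001011
Count of 1s: 3

3


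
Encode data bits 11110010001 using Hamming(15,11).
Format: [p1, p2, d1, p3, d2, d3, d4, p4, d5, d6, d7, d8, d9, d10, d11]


Parity bits: p1=1, p2=1, p3=0, p4=0

111011100010001


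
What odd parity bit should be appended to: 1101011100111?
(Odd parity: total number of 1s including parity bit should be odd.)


Number of 1s in data: 9
Parity bit: 0

0


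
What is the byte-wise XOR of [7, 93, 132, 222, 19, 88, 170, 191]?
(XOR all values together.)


XOR chain: 7 ^ 93 ^ 132 ^ 222 ^ 19 ^ 88 ^ 170 ^ 191 = 94

94


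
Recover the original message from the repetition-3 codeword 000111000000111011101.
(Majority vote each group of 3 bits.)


Groups: 000, 111, 000, 000, 111, 011, 101
Majority votes: 0100111

0100111


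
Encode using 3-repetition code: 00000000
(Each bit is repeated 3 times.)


Each bit -> 3 copies

000000000000000000000000


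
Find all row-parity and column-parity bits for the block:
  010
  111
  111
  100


Row parities: 1111
Column parities: 110

Row P: 1111, Col P: 110, Corner: 0


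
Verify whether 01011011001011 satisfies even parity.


Number of 1s: 8

Yes, parity is correct (8 ones)


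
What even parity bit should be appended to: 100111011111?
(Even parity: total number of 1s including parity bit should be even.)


Number of 1s in data: 9
Parity bit: 1

1


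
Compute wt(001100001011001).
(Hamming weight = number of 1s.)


Counting 1s in 001100001011001

6


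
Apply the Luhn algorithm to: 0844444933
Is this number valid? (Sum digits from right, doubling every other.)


Luhn sum = 58
58 mod 10 = 8

Invalid (Luhn sum mod 10 = 8)


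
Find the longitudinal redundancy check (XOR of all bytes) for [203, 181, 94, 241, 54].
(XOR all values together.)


XOR chain: 203 ^ 181 ^ 94 ^ 241 ^ 54 = 231

231


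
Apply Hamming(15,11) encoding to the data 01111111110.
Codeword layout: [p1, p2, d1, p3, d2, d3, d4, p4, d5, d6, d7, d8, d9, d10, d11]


Parity bits: p1=1, p2=1, p3=0, p4=0

110011101111110


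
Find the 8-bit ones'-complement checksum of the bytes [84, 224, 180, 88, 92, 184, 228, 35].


Sum = 1115 mod 256 = 91
Complement = 164

164


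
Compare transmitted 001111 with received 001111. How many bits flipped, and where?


XOR: 000000

0 errors (received matches sent)


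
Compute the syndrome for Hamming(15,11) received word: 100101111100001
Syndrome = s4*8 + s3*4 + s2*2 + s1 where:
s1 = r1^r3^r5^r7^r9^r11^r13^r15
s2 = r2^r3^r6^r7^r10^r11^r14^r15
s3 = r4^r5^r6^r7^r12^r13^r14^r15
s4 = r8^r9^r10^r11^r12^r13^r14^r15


s1=0, s2=0, s3=0, s4=0

Syndrome = 0 (no error)


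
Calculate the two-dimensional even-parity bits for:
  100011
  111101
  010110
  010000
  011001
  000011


Row parities: 111110
Column parities: 000010

Row P: 111110, Col P: 000010, Corner: 1


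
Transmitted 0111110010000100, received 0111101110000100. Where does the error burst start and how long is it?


XOR: 0000011100000000

Burst at position 5, length 3


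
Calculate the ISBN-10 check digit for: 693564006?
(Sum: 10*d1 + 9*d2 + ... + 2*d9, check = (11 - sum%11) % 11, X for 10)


Weighted sum: 268
268 mod 11 = 4

Check digit: 7


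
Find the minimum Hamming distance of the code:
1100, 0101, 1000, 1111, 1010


Comparing all pairs, minimum distance: 1
Can detect 0 errors, correct 0 errors

1


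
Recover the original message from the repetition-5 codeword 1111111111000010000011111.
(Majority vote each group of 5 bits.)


Groups: 11111, 11111, 00001, 00000, 11111
Majority votes: 11001

11001


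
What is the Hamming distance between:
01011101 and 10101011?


XOR: 11110110
Count of 1s: 6

6


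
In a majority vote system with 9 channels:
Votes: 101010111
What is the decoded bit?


Ones: 6 out of 9
Threshold: 5

1 (6/9 voted 1)


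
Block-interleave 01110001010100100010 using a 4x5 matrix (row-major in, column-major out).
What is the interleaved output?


Matrix:
  01110
  00101
  01001
  00010
Read columns: 00001010110010010110

00001010110010010110


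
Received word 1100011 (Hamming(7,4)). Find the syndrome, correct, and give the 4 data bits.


Syndrome = 2: error at position 2

Data: 0011 (corrected bit 2)


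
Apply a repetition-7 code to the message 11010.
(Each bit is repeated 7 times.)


Each bit -> 7 copies

11111111111111000000011111110000000


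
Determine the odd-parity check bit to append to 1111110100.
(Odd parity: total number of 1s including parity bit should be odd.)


Number of 1s in data: 7
Parity bit: 0

0


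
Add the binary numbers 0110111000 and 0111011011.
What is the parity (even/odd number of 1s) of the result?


0110111000 = 440
0111011011 = 475
Sum = 915 = 1110010011
1s count = 6

even parity (6 ones in 1110010011)


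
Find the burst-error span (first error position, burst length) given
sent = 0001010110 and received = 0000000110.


XOR: 0001010000

Burst at position 3, length 3


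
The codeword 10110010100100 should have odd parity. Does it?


Number of 1s: 6

No, parity error (6 ones)


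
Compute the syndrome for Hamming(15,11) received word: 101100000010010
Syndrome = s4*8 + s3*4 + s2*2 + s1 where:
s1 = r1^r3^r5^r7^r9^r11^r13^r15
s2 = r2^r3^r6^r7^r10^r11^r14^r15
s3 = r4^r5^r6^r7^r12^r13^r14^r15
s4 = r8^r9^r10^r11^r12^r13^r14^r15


s1=1, s2=1, s3=0, s4=0

Syndrome = 3 (error at position 3)


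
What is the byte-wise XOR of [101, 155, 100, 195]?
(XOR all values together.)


XOR chain: 101 ^ 155 ^ 100 ^ 195 = 89

89


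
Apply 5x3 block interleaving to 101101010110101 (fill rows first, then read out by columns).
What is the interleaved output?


Matrix:
  101
  101
  010
  110
  101
Read columns: 110110011011001

110110011011001


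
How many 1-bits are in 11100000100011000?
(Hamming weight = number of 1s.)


Counting 1s in 11100000100011000

6


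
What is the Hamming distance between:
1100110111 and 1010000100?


XOR: 0110110011
Count of 1s: 6

6


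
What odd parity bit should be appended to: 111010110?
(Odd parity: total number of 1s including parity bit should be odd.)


Number of 1s in data: 6
Parity bit: 1

1


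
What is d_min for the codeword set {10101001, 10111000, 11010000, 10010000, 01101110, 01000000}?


Comparing all pairs, minimum distance: 1
Can detect 0 errors, correct 0 errors

1


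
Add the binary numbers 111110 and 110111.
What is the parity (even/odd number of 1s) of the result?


111110 = 62
110111 = 55
Sum = 117 = 1110101
1s count = 5

odd parity (5 ones in 1110101)


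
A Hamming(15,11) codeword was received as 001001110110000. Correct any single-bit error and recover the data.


Syndrome = 11: error at position 11

Data: 10110100000 (corrected bit 11)


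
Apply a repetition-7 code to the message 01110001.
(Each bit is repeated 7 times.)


Each bit -> 7 copies

00000001111111111111111111110000000000000000000001111111


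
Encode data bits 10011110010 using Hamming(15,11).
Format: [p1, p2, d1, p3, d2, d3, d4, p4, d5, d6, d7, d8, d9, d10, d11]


Parity bits: p1=0, p2=1, p3=0, p4=0

011000101110010


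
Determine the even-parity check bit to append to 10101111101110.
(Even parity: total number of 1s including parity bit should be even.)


Number of 1s in data: 10
Parity bit: 0

0


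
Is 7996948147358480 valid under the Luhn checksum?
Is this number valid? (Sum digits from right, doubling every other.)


Luhn sum = 94
94 mod 10 = 4

Invalid (Luhn sum mod 10 = 4)


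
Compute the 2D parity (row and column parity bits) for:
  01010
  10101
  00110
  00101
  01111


Row parities: 01000
Column parities: 10011

Row P: 01000, Col P: 10011, Corner: 1


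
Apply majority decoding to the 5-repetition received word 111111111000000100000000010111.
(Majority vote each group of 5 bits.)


Groups: 11111, 11110, 00000, 10000, 00000, 10111
Majority votes: 110001

110001


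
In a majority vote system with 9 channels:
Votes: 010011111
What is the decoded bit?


Ones: 6 out of 9
Threshold: 5

1 (6/9 voted 1)


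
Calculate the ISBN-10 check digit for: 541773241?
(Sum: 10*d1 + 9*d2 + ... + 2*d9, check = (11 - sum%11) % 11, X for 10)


Weighted sum: 222
222 mod 11 = 2

Check digit: 9


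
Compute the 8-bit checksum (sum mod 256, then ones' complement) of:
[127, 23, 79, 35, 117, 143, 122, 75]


Sum = 721 mod 256 = 209
Complement = 46

46


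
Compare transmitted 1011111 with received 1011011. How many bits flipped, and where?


XOR: 0000100

1 error(s) at position(s): 4


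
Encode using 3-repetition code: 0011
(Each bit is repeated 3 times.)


Each bit -> 3 copies

000000111111


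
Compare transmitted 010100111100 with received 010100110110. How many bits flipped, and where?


XOR: 000000001010

2 error(s) at position(s): 8, 10


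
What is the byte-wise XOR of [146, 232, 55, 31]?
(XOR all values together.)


XOR chain: 146 ^ 232 ^ 55 ^ 31 = 82

82


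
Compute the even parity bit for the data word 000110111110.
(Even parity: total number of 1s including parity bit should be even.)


Number of 1s in data: 7
Parity bit: 1

1


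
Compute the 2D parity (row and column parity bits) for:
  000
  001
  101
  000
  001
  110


Row parities: 010010
Column parities: 011

Row P: 010010, Col P: 011, Corner: 0


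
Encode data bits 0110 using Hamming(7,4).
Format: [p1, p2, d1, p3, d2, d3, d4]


Parity bits: p1=1, p2=1, p3=0

1100110


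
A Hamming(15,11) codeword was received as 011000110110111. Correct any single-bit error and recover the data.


Syndrome = 3: error at position 3

Data: 00010110111 (corrected bit 3)


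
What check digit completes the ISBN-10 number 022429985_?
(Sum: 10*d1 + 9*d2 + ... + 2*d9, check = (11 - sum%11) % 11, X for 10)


Weighted sum: 189
189 mod 11 = 2

Check digit: 9


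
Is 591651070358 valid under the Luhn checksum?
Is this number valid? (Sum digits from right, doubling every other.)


Luhn sum = 39
39 mod 10 = 9

Invalid (Luhn sum mod 10 = 9)


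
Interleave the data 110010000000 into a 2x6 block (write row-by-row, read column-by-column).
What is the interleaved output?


Matrix:
  110010
  000000
Read columns: 101000001000

101000001000


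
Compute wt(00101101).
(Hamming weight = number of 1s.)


Counting 1s in 00101101

4


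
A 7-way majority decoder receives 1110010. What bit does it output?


Ones: 4 out of 7
Threshold: 4

1 (4/7 voted 1)


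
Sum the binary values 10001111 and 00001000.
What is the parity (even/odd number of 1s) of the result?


10001111 = 143
00001000 = 8
Sum = 151 = 10010111
1s count = 5

odd parity (5 ones in 10010111)


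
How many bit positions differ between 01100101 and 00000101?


XOR: 01100000
Count of 1s: 2

2


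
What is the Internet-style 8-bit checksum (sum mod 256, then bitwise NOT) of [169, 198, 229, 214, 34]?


Sum = 844 mod 256 = 76
Complement = 179

179


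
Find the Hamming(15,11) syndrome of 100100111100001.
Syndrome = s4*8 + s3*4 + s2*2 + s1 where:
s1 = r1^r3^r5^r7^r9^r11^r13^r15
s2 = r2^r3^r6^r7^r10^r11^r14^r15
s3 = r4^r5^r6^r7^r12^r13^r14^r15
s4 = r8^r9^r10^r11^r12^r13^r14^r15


s1=0, s2=1, s3=1, s4=0

Syndrome = 6 (error at position 6)


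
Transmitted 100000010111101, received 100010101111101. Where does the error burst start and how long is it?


XOR: 000010111000000

Burst at position 4, length 5


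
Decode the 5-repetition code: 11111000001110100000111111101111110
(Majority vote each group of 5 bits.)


Groups: 11111, 00000, 11101, 00000, 11111, 11011, 11110
Majority votes: 1010111

1010111


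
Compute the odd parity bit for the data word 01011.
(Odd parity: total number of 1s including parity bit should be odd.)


Number of 1s in data: 3
Parity bit: 0

0


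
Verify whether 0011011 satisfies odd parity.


Number of 1s: 4

No, parity error (4 ones)


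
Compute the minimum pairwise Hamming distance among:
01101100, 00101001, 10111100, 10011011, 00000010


Comparing all pairs, minimum distance: 3
Can detect 2 errors, correct 1 errors

3


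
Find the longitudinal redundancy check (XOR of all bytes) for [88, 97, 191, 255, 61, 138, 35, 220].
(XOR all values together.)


XOR chain: 88 ^ 97 ^ 191 ^ 255 ^ 61 ^ 138 ^ 35 ^ 220 = 49

49


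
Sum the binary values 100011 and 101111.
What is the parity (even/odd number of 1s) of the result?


100011 = 35
101111 = 47
Sum = 82 = 1010010
1s count = 3

odd parity (3 ones in 1010010)


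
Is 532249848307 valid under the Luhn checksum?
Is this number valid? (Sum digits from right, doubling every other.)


Luhn sum = 55
55 mod 10 = 5

Invalid (Luhn sum mod 10 = 5)


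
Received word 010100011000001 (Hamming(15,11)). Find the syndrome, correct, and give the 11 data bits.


Syndrome = 8: error at position 8

Data: 00001000001 (corrected bit 8)


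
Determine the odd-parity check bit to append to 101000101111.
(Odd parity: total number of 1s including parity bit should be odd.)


Number of 1s in data: 7
Parity bit: 0

0


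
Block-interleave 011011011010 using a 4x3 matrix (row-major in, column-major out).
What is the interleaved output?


Matrix:
  011
  011
  011
  010
Read columns: 000011111110

000011111110


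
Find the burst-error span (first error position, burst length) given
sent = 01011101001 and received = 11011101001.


XOR: 10000000000

Burst at position 0, length 1


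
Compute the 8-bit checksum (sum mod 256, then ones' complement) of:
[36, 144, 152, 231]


Sum = 563 mod 256 = 51
Complement = 204

204


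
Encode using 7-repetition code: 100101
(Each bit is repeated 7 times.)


Each bit -> 7 copies

111111100000000000000111111100000001111111


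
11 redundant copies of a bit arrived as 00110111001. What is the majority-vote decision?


Ones: 6 out of 11
Threshold: 6

1 (6/11 voted 1)


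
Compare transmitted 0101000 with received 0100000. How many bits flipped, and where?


XOR: 0001000

1 error(s) at position(s): 3


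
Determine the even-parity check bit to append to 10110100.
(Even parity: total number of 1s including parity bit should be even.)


Number of 1s in data: 4
Parity bit: 0

0


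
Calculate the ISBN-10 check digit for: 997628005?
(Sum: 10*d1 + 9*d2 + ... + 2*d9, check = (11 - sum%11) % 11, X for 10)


Weighted sum: 331
331 mod 11 = 1

Check digit: X


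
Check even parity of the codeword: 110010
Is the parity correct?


Number of 1s: 3

No, parity error (3 ones)


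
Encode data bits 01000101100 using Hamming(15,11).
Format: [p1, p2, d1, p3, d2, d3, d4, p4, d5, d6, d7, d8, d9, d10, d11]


Parity bits: p1=0, p2=1, p3=1, p4=1

010110010101100


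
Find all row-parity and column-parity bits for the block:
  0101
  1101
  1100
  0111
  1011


Row parities: 01011
Column parities: 1000

Row P: 01011, Col P: 1000, Corner: 1


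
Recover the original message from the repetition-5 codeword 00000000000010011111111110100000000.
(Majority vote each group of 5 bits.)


Groups: 00000, 00000, 00100, 11111, 11111, 01000, 00000
Majority votes: 0001100

0001100


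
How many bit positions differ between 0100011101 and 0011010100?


XOR: 0111001001
Count of 1s: 5

5


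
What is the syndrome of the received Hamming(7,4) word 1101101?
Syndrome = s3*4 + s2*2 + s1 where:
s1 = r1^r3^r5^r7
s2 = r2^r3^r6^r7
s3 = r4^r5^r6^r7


s1=1, s2=0, s3=1

Syndrome = 5 (error at position 5)


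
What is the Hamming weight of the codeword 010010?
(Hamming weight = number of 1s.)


Counting 1s in 010010

2


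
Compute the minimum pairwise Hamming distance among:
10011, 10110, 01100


Comparing all pairs, minimum distance: 2
Can detect 1 errors, correct 0 errors

2


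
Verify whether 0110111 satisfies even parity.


Number of 1s: 5

No, parity error (5 ones)


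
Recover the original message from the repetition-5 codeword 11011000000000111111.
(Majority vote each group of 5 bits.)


Groups: 11011, 00000, 00001, 11111
Majority votes: 1001

1001


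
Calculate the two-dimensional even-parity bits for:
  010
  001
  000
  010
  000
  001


Row parities: 110101
Column parities: 000

Row P: 110101, Col P: 000, Corner: 0


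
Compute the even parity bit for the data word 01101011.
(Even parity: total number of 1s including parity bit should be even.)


Number of 1s in data: 5
Parity bit: 1

1


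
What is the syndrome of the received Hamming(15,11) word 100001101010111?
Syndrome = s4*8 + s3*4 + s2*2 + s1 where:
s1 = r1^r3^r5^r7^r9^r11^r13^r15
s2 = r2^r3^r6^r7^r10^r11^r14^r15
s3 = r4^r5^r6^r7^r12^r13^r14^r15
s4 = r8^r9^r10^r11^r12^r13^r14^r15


s1=0, s2=1, s3=1, s4=1

Syndrome = 14 (error at position 14)


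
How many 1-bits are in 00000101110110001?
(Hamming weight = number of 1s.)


Counting 1s in 00000101110110001

7


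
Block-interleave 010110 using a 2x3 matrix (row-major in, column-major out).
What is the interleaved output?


Matrix:
  010
  110
Read columns: 011100

011100


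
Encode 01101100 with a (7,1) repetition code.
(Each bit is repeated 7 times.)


Each bit -> 7 copies

00000001111111111111100000001111111111111100000000000000


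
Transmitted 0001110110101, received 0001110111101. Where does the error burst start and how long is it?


XOR: 0000000001000

Burst at position 9, length 1


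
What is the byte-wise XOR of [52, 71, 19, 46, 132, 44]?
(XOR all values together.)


XOR chain: 52 ^ 71 ^ 19 ^ 46 ^ 132 ^ 44 = 230

230


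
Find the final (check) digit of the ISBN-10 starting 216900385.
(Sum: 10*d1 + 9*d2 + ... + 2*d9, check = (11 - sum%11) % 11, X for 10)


Weighted sum: 186
186 mod 11 = 10

Check digit: 1


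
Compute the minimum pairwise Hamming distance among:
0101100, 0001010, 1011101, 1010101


Comparing all pairs, minimum distance: 1
Can detect 0 errors, correct 0 errors

1


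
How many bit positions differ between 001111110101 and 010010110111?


XOR: 011101000010
Count of 1s: 5

5
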